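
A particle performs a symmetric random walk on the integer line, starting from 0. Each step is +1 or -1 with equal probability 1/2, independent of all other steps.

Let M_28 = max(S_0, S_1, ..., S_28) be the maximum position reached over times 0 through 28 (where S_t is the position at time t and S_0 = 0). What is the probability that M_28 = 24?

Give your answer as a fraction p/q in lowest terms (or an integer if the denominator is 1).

Answer: 189/134217728

Derivation:
Let M_28 = max(S_0,...,S_28). Use the reflection principle: for j ≥ 1, #{paths with M_28 ≥ j} = #{S_28 ≥ j} + #{S_28 ≥ j+1}.
By reflection, #{M_28 ≥ 24} = #{S_28 ≥ 24} + #{S_28 ≥ 25} = 407 + 29 = 436.
#{M_28 ≥ 25} = #{S_28 ≥ 25} + #{S_28 ≥ 26} = 29 + 29 = 58.
#{M_28 = 24} = 436 - 58 = 378.
P(M_28 = 24) = 378/268435456 = 189/134217728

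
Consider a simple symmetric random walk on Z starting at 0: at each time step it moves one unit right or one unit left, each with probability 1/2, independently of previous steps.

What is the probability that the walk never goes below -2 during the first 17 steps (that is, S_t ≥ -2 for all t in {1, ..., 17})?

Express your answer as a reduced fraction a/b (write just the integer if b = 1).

Answer: 17017/32768

Derivation:
Let f(t,s) = #length-t paths at position s with S_1..S_t all ≥ -2.
f(t,s) = f(t-1,s-1) + f(t-1,s+1) for s ≥ -2; f(t,s) = 0 for s < -2.
t=0: f(0,0)=1
t=1: f(1,-1)=1 f(1,1)=1
t=2: f(2,-2)=1 f(2,0)=2 f(2,2)=1
t=3: f(3,-1)=3 f(3,1)=3 f(3,3)=1
t=4: f(4,-2)=3 f(4,0)=6 f(4,2)=4 f(4,4)=1
t=5: f(5,-1)=9 f(5,1)=10 f(5,3)=5 f(5,5)=1
t=6: f(6,-2)=9 f(6,0)=19 f(6,2)=15 f(6,4)=6 f(6,6)=1
t=7: f(7,-1)=28 f(7,1)=34 f(7,3)=21 f(7,5)=7 f(7,7)=1
t=8: f(8,-2)=28 f(8,0)=62 f(8,2)=55 f(8,4)=28 f(8,6)=8 f(8,8)=1
t=9: f(9,-1)=90 f(9,1)=117 f(9,3)=83 f(9,5)=36 f(9,7)=9 f(9,9)=1
t=10: f(10,-2)=90 f(10,0)=207 f(10,2)=200 f(10,4)=119 f(10,6)=45 f(10,8)=10 f(10,10)=1
t=11: f(11,-1)=297 f(11,1)=407 f(11,3)=319 f(11,5)=164 f(11,7)=55 f(11,9)=11 f(11,11)=1
t=12: f(12,-2)=297 f(12,0)=704 f(12,2)=726 f(12,4)=483 f(12,6)=219 f(12,8)=66 f(12,10)=12 f(12,12)=1
t=13: f(13,-1)=1001 f(13,1)=1430 f(13,3)=1209 f(13,5)=702 f(13,7)=285 f(13,9)=78 f(13,11)=13 f(13,13)=1
t=14: f(14,-2)=1001 f(14,0)=2431 f(14,2)=2639 f(14,4)=1911 f(14,6)=987 f(14,8)=363 f(14,10)=91 f(14,12)=14 f(14,14)=1
t=15: f(15,-1)=3432 f(15,1)=5070 f(15,3)=4550 f(15,5)=2898 f(15,7)=1350 f(15,9)=454 f(15,11)=105 f(15,13)=15 f(15,15)=1
t=16: f(16,-2)=3432 f(16,0)=8502 f(16,2)=9620 f(16,4)=7448 f(16,6)=4248 f(16,8)=1804 f(16,10)=559 f(16,12)=120 f(16,14)=16 f(16,16)=1
t=17: f(17,-1)=11934 f(17,1)=18122 f(17,3)=17068 f(17,5)=11696 f(17,7)=6052 f(17,9)=2363 f(17,11)=679 f(17,13)=136 f(17,15)=17 f(17,17)=1
Σ_s f(17,s) = 68068
P = 68068/131072 = 17017/32768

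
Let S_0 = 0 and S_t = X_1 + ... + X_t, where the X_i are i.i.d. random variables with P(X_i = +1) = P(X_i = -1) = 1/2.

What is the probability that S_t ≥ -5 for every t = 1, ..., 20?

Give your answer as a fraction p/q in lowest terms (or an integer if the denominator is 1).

Answer: 106267/131072

Derivation:
Let f(t,s) = #length-t paths at position s with S_1..S_t all ≥ -5.
f(t,s) = f(t-1,s-1) + f(t-1,s+1) for s ≥ -5; f(t,s) = 0 for s < -5.
t=0: f(0,0)=1
t=1: f(1,-1)=1 f(1,1)=1
t=2: f(2,-2)=1 f(2,0)=2 f(2,2)=1
t=3: f(3,-3)=1 f(3,-1)=3 f(3,1)=3 f(3,3)=1
t=4: f(4,-4)=1 f(4,-2)=4 f(4,0)=6 f(4,2)=4 f(4,4)=1
t=5: f(5,-5)=1 f(5,-3)=5 f(5,-1)=10 f(5,1)=10 f(5,3)=5 f(5,5)=1
t=6: f(6,-4)=6 f(6,-2)=15 f(6,0)=20 f(6,2)=15 f(6,4)=6 f(6,6)=1
t=7: f(7,-5)=6 f(7,-3)=21 f(7,-1)=35 f(7,1)=35 f(7,3)=21 f(7,5)=7 f(7,7)=1
t=8: f(8,-4)=27 f(8,-2)=56 f(8,0)=70 f(8,2)=56 f(8,4)=28 f(8,6)=8 f(8,8)=1
t=9: f(9,-5)=27 f(9,-3)=83 f(9,-1)=126 f(9,1)=126 f(9,3)=84 f(9,5)=36 f(9,7)=9 f(9,9)=1
t=10: f(10,-4)=110 f(10,-2)=209 f(10,0)=252 f(10,2)=210 f(10,4)=120 f(10,6)=45 f(10,8)=10 f(10,10)=1
t=11: f(11,-5)=110 f(11,-3)=319 f(11,-1)=461 f(11,1)=462 f(11,3)=330 f(11,5)=165 f(11,7)=55 f(11,9)=11 f(11,11)=1
t=12: f(12,-4)=429 f(12,-2)=780 f(12,0)=923 f(12,2)=792 f(12,4)=495 f(12,6)=220 f(12,8)=66 f(12,10)=12 f(12,12)=1
t=13: f(13,-5)=429 f(13,-3)=1209 f(13,-1)=1703 f(13,1)=1715 f(13,3)=1287 f(13,5)=715 f(13,7)=286 f(13,9)=78 f(13,11)=13 f(13,13)=1
t=14: f(14,-4)=1638 f(14,-2)=2912 f(14,0)=3418 f(14,2)=3002 f(14,4)=2002 f(14,6)=1001 f(14,8)=364 f(14,10)=91 f(14,12)=14 f(14,14)=1
t=15: f(15,-5)=1638 f(15,-3)=4550 f(15,-1)=6330 f(15,1)=6420 f(15,3)=5004 f(15,5)=3003 f(15,7)=1365 f(15,9)=455 f(15,11)=105 f(15,13)=15 f(15,15)=1
t=16: f(16,-4)=6188 f(16,-2)=10880 f(16,0)=12750 f(16,2)=11424 f(16,4)=8007 f(16,6)=4368 f(16,8)=1820 f(16,10)=560 f(16,12)=120 f(16,14)=16 f(16,16)=1
t=17: f(17,-5)=6188 f(17,-3)=17068 f(17,-1)=23630 f(17,1)=24174 f(17,3)=19431 f(17,5)=12375 f(17,7)=6188 f(17,9)=2380 f(17,11)=680 f(17,13)=136 f(17,15)=17 f(17,17)=1
t=18: f(18,-4)=23256 f(18,-2)=40698 f(18,0)=47804 f(18,2)=43605 f(18,4)=31806 f(18,6)=18563 f(18,8)=8568 f(18,10)=3060 f(18,12)=816 f(18,14)=153 f(18,16)=18 f(18,18)=1
t=19: f(19,-5)=23256 f(19,-3)=63954 f(19,-1)=88502 f(19,1)=91409 f(19,3)=75411 f(19,5)=50369 f(19,7)=27131 f(19,9)=11628 f(19,11)=3876 f(19,13)=969 f(19,15)=171 f(19,17)=19 f(19,19)=1
t=20: f(20,-4)=87210 f(20,-2)=152456 f(20,0)=179911 f(20,2)=166820 f(20,4)=125780 f(20,6)=77500 f(20,8)=38759 f(20,10)=15504 f(20,12)=4845 f(20,14)=1140 f(20,16)=190 f(20,18)=20 f(20,20)=1
Σ_s f(20,s) = 850136
P = 850136/1048576 = 106267/131072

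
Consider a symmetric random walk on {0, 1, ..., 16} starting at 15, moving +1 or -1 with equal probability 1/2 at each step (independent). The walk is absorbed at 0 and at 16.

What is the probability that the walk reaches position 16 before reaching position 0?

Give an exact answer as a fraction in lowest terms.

Symmetric walk (p = 1/2): the harmonic-function argument gives P(hit 16 before 0 | start at 15) = a/N.
P = 15/16 = 15/16

Answer: 15/16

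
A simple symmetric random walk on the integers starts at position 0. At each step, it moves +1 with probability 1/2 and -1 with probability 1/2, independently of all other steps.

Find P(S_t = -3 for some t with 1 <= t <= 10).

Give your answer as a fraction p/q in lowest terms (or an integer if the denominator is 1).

Count via complement. Let g(t,s) = #length-t paths at position s with S_1..S_t all ≠ -3.
g(t,s) = g(t-1,s-1) + g(t-1,s+1) for s ≠ -3; g(t,-3) = 0.
t=0: g(0,0)=1
t=1: g(1,-1)=1 g(1,1)=1
t=2: g(2,-2)=1 g(2,0)=2 g(2,2)=1
t=3: g(3,-1)=3 g(3,1)=3 g(3,3)=1
t=4: g(4,-2)=3 g(4,0)=6 g(4,2)=4 g(4,4)=1
t=5: g(5,-1)=9 g(5,1)=10 g(5,3)=5 g(5,5)=1
t=6: g(6,-2)=9 g(6,0)=19 g(6,2)=15 g(6,4)=6 g(6,6)=1
t=7: g(7,-1)=28 g(7,1)=34 g(7,3)=21 g(7,5)=7 g(7,7)=1
t=8: g(8,-2)=28 g(8,0)=62 g(8,2)=55 g(8,4)=28 g(8,6)=8 g(8,8)=1
t=9: g(9,-1)=90 g(9,1)=117 g(9,3)=83 g(9,5)=36 g(9,7)=9 g(9,9)=1
t=10: g(10,-2)=90 g(10,0)=207 g(10,2)=200 g(10,4)=119 g(10,6)=45 g(10,8)=10 g(10,10)=1
Paths never hitting -3: Σ_s g(10,s) = 672
Paths hitting -3: 2^10 - 672 = 352
P = 352/1024 = 11/32

Answer: 11/32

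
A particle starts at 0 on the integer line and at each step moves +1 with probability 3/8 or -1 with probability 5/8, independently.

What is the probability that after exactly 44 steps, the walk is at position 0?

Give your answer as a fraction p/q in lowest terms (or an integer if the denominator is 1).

To be at 0 after 44 steps: need exactly 22 steps of +1 and 22 of -1.
Number of such sequences: C(44,22) = 2104098963720
Each has probability (3/8)^22 · (5/8)^22 = 74818276426792144775390625/5444517870735015415413993718908291383296
P = 2104098963720 · 74818276426792144775390625/5444517870735015415413993718908291383296 = 19678132237116232033216953277587890625/680564733841876926926749214863536422912

Answer: 19678132237116232033216953277587890625/680564733841876926926749214863536422912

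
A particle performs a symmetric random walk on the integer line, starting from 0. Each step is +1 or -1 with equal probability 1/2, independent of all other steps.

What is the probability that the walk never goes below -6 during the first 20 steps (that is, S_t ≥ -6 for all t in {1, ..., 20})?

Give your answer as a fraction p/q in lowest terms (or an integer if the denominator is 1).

Answer: 115957/131072

Derivation:
Let f(t,s) = #length-t paths at position s with S_1..S_t all ≥ -6.
f(t,s) = f(t-1,s-1) + f(t-1,s+1) for s ≥ -6; f(t,s) = 0 for s < -6.
t=0: f(0,0)=1
t=1: f(1,-1)=1 f(1,1)=1
t=2: f(2,-2)=1 f(2,0)=2 f(2,2)=1
t=3: f(3,-3)=1 f(3,-1)=3 f(3,1)=3 f(3,3)=1
t=4: f(4,-4)=1 f(4,-2)=4 f(4,0)=6 f(4,2)=4 f(4,4)=1
t=5: f(5,-5)=1 f(5,-3)=5 f(5,-1)=10 f(5,1)=10 f(5,3)=5 f(5,5)=1
t=6: f(6,-6)=1 f(6,-4)=6 f(6,-2)=15 f(6,0)=20 f(6,2)=15 f(6,4)=6 f(6,6)=1
t=7: f(7,-5)=7 f(7,-3)=21 f(7,-1)=35 f(7,1)=35 f(7,3)=21 f(7,5)=7 f(7,7)=1
t=8: f(8,-6)=7 f(8,-4)=28 f(8,-2)=56 f(8,0)=70 f(8,2)=56 f(8,4)=28 f(8,6)=8 f(8,8)=1
t=9: f(9,-5)=35 f(9,-3)=84 f(9,-1)=126 f(9,1)=126 f(9,3)=84 f(9,5)=36 f(9,7)=9 f(9,9)=1
t=10: f(10,-6)=35 f(10,-4)=119 f(10,-2)=210 f(10,0)=252 f(10,2)=210 f(10,4)=120 f(10,6)=45 f(10,8)=10 f(10,10)=1
t=11: f(11,-5)=154 f(11,-3)=329 f(11,-1)=462 f(11,1)=462 f(11,3)=330 f(11,5)=165 f(11,7)=55 f(11,9)=11 f(11,11)=1
t=12: f(12,-6)=154 f(12,-4)=483 f(12,-2)=791 f(12,0)=924 f(12,2)=792 f(12,4)=495 f(12,6)=220 f(12,8)=66 f(12,10)=12 f(12,12)=1
t=13: f(13,-5)=637 f(13,-3)=1274 f(13,-1)=1715 f(13,1)=1716 f(13,3)=1287 f(13,5)=715 f(13,7)=286 f(13,9)=78 f(13,11)=13 f(13,13)=1
t=14: f(14,-6)=637 f(14,-4)=1911 f(14,-2)=2989 f(14,0)=3431 f(14,2)=3003 f(14,4)=2002 f(14,6)=1001 f(14,8)=364 f(14,10)=91 f(14,12)=14 f(14,14)=1
t=15: f(15,-5)=2548 f(15,-3)=4900 f(15,-1)=6420 f(15,1)=6434 f(15,3)=5005 f(15,5)=3003 f(15,7)=1365 f(15,9)=455 f(15,11)=105 f(15,13)=15 f(15,15)=1
t=16: f(16,-6)=2548 f(16,-4)=7448 f(16,-2)=11320 f(16,0)=12854 f(16,2)=11439 f(16,4)=8008 f(16,6)=4368 f(16,8)=1820 f(16,10)=560 f(16,12)=120 f(16,14)=16 f(16,16)=1
t=17: f(17,-5)=9996 f(17,-3)=18768 f(17,-1)=24174 f(17,1)=24293 f(17,3)=19447 f(17,5)=12376 f(17,7)=6188 f(17,9)=2380 f(17,11)=680 f(17,13)=136 f(17,15)=17 f(17,17)=1
t=18: f(18,-6)=9996 f(18,-4)=28764 f(18,-2)=42942 f(18,0)=48467 f(18,2)=43740 f(18,4)=31823 f(18,6)=18564 f(18,8)=8568 f(18,10)=3060 f(18,12)=816 f(18,14)=153 f(18,16)=18 f(18,18)=1
t=19: f(19,-5)=38760 f(19,-3)=71706 f(19,-1)=91409 f(19,1)=92207 f(19,3)=75563 f(19,5)=50387 f(19,7)=27132 f(19,9)=11628 f(19,11)=3876 f(19,13)=969 f(19,15)=171 f(19,17)=19 f(19,19)=1
t=20: f(20,-6)=38760 f(20,-4)=110466 f(20,-2)=163115 f(20,0)=183616 f(20,2)=167770 f(20,4)=125950 f(20,6)=77519 f(20,8)=38760 f(20,10)=15504 f(20,12)=4845 f(20,14)=1140 f(20,16)=190 f(20,18)=20 f(20,20)=1
Σ_s f(20,s) = 927656
P = 927656/1048576 = 115957/131072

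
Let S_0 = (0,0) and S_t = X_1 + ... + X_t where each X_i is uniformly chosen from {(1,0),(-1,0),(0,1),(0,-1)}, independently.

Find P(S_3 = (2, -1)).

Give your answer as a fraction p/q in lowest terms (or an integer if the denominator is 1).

Let h be the number of horizontal steps (so 3-h are vertical). To end at (2,-1) need (h+2)/2 right-steps and ((3-h)-1)/2 up-steps.
Sum over h with 2 ≤ h ≤ 2, h ≡ 0 (mod 2), 3-h ≡ 1 (mod 2):
h=2: C(3,2)·C(2,2)·C(1,0) = 3·1·1 = 3
Total favorable: 3
Total paths: 4^3 = 64
P = 3/64 = 3/64

Answer: 3/64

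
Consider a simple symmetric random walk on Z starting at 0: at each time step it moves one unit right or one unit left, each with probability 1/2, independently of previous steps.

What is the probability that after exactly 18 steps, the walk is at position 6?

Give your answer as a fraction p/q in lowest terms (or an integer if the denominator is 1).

To reach position 6 after 18 steps: need 12 steps of +1 and 6 of -1.
Favorable paths: C(18,12) = 18564
Total paths: 2^18 = 262144
P = 18564/262144 = 4641/65536

Answer: 4641/65536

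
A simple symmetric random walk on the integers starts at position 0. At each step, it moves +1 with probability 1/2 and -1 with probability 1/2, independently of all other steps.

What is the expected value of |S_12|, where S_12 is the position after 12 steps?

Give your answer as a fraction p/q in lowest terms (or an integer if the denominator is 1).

S_12 takes values m ≡ 0 (mod 2) with |m| ≤ 12; P(S_12=m) = C(12,(12+m)/2)/2^12.
Total paths: 2^12 = 4096
Distribution: P(S=-12)=1/4096, P(S=-10)=12/4096, P(S=-8)=66/4096, P(S=-6)=220/4096, P(S=-4)=495/4096, P(S=-2)=792/4096, P(S=0)=924/4096, P(S=2)=792/4096, P(S=4)=495/4096, P(S=6)=220/4096, P(S=8)=66/4096, P(S=10)=12/4096, P(S=12)=1/4096
E[|S_12|] = Σ_m |m|·P(S_12=m) = 11088/4096 = 693/256

Answer: 693/256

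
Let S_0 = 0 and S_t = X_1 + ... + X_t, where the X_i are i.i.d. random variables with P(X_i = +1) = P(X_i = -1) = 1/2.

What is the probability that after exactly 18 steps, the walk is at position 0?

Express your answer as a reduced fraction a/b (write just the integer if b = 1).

Answer: 12155/65536

Derivation:
To return to 0 after 18 steps: need exactly 9 steps of +1 and 9 of -1.
Favorable paths: C(18,9) = 48620
Total paths: 2^18 = 262144
P = 48620/262144 = 12155/65536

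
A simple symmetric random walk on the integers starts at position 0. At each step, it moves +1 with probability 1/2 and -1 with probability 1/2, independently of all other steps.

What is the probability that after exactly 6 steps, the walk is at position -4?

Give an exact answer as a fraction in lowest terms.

To reach position -4 after 6 steps: need 1 step of +1 and 5 of -1.
Favorable paths: C(6,1) = 6
Total paths: 2^6 = 64
P = 6/64 = 3/32

Answer: 3/32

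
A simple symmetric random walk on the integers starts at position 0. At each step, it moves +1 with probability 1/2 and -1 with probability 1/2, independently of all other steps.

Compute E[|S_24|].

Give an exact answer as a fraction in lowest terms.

Answer: 2028117/524288

Derivation:
S_24 takes values m ≡ 0 (mod 2) with |m| ≤ 24; P(S_24=m) = C(24,(24+m)/2)/2^24.
Total paths: 2^24 = 16777216
Distribution: P(S=-24)=1/16777216, P(S=-22)=24/16777216, P(S=-20)=276/16777216, P(S=-18)=2024/16777216, P(S=-16)=10626/16777216, P(S=-14)=42504/16777216, P(S=-12)=134596/16777216, P(S=-10)=346104/16777216, P(S=-8)=735471/16777216, P(S=-6)=1307504/16777216, P(S=-4)=1961256/16777216, P(S=-2)=2496144/16777216, P(S=0)=2704156/16777216, P(S=2)=2496144/16777216, P(S=4)=1961256/16777216, P(S=6)=1307504/16777216, P(S=8)=735471/16777216, P(S=10)=346104/16777216, P(S=12)=134596/16777216, P(S=14)=42504/16777216, P(S=16)=10626/16777216, P(S=18)=2024/16777216, P(S=20)=276/16777216, P(S=22)=24/16777216, P(S=24)=1/16777216
E[|S_24|] = Σ_m |m|·P(S_24=m) = 64899744/16777216 = 2028117/524288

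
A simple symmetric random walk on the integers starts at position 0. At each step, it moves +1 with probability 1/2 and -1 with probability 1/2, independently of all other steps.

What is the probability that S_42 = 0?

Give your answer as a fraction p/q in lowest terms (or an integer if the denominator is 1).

To return to 0 after 42 steps: need exactly 21 steps of +1 and 21 of -1.
Favorable paths: C(42,21) = 538257874440
Total paths: 2^42 = 4398046511104
P = 538257874440/4398046511104 = 67282234305/549755813888

Answer: 67282234305/549755813888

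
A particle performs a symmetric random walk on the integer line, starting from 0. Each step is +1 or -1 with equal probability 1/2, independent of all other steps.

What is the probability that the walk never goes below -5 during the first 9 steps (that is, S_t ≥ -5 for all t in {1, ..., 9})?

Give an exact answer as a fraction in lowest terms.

Answer: 123/128

Derivation:
Let f(t,s) = #length-t paths at position s with S_1..S_t all ≥ -5.
f(t,s) = f(t-1,s-1) + f(t-1,s+1) for s ≥ -5; f(t,s) = 0 for s < -5.
t=0: f(0,0)=1
t=1: f(1,-1)=1 f(1,1)=1
t=2: f(2,-2)=1 f(2,0)=2 f(2,2)=1
t=3: f(3,-3)=1 f(3,-1)=3 f(3,1)=3 f(3,3)=1
t=4: f(4,-4)=1 f(4,-2)=4 f(4,0)=6 f(4,2)=4 f(4,4)=1
t=5: f(5,-5)=1 f(5,-3)=5 f(5,-1)=10 f(5,1)=10 f(5,3)=5 f(5,5)=1
t=6: f(6,-4)=6 f(6,-2)=15 f(6,0)=20 f(6,2)=15 f(6,4)=6 f(6,6)=1
t=7: f(7,-5)=6 f(7,-3)=21 f(7,-1)=35 f(7,1)=35 f(7,3)=21 f(7,5)=7 f(7,7)=1
t=8: f(8,-4)=27 f(8,-2)=56 f(8,0)=70 f(8,2)=56 f(8,4)=28 f(8,6)=8 f(8,8)=1
t=9: f(9,-5)=27 f(9,-3)=83 f(9,-1)=126 f(9,1)=126 f(9,3)=84 f(9,5)=36 f(9,7)=9 f(9,9)=1
Σ_s f(9,s) = 492
P = 492/512 = 123/128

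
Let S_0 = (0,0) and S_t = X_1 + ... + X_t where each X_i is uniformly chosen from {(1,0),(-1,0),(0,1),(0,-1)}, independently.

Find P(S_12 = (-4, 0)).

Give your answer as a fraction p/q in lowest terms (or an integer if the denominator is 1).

Answer: 245025/16777216

Derivation:
Let h be the number of horizontal steps (so 12-h are vertical). To end at (-4,0) need (h-4)/2 right-steps and ((12-h)+0)/2 up-steps.
Sum over h with 4 ≤ h ≤ 12, h ≡ 0 (mod 2), 12-h ≡ 0 (mod 2):
h=4: C(12,4)·C(4,0)·C(8,4) = 495·1·70 = 34650
h=6: C(12,6)·C(6,1)·C(6,3) = 924·6·20 = 110880
h=8: C(12,8)·C(8,2)·C(4,2) = 495·28·6 = 83160
h=10: C(12,10)·C(10,3)·C(2,1) = 66·120·2 = 15840
h=12: C(12,12)·C(12,4)·C(0,0) = 1·495·1 = 495
Total favorable: 245025
Total paths: 4^12 = 16777216
P = 245025/16777216 = 245025/16777216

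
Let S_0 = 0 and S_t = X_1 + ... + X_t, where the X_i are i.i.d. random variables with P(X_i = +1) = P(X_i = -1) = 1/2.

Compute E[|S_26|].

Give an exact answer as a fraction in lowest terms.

Answer: 16900975/4194304

Derivation:
S_26 takes values m ≡ 0 (mod 2) with |m| ≤ 26; P(S_26=m) = C(26,(26+m)/2)/2^26.
Total paths: 2^26 = 67108864
Distribution: P(S=-26)=1/67108864, P(S=-24)=26/67108864, P(S=-22)=325/67108864, P(S=-20)=2600/67108864, P(S=-18)=14950/67108864, P(S=-16)=65780/67108864, P(S=-14)=230230/67108864, P(S=-12)=657800/67108864, P(S=-10)=1562275/67108864, P(S=-8)=3124550/67108864, P(S=-6)=5311735/67108864, P(S=-4)=7726160/67108864, P(S=-2)=9657700/67108864, P(S=0)=10400600/67108864, P(S=2)=9657700/67108864, P(S=4)=7726160/67108864, P(S=6)=5311735/67108864, P(S=8)=3124550/67108864, P(S=10)=1562275/67108864, P(S=12)=657800/67108864, P(S=14)=230230/67108864, P(S=16)=65780/67108864, P(S=18)=14950/67108864, P(S=20)=2600/67108864, P(S=22)=325/67108864, P(S=24)=26/67108864, P(S=26)=1/67108864
E[|S_26|] = Σ_m |m|·P(S_26=m) = 270415600/67108864 = 16900975/4194304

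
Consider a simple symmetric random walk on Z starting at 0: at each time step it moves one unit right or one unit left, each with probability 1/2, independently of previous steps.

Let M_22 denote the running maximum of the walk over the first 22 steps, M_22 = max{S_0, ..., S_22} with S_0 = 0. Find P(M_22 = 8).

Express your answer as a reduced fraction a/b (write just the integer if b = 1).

Let M_22 = max(S_0,...,S_22). Use the reflection principle: for j ≥ 1, #{paths with M_22 ≥ j} = #{S_22 ≥ j} + #{S_22 ≥ j+1}.
By reflection, #{M_22 ≥ 8} = #{S_22 ≥ 8} + #{S_22 ≥ 9} = 280600 + 110056 = 390656.
#{M_22 ≥ 9} = #{S_22 ≥ 9} + #{S_22 ≥ 10} = 110056 + 110056 = 220112.
#{M_22 = 8} = 390656 - 220112 = 170544.
P(M_22 = 8) = 170544/4194304 = 10659/262144

Answer: 10659/262144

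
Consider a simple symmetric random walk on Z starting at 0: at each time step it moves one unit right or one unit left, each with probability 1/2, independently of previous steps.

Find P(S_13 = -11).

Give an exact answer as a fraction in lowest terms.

To reach position -11 after 13 steps: need 1 step of +1 and 12 of -1.
Favorable paths: C(13,1) = 13
Total paths: 2^13 = 8192
P = 13/8192 = 13/8192

Answer: 13/8192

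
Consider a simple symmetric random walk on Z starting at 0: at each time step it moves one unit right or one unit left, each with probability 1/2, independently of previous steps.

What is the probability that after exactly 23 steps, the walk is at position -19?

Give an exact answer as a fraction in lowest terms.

Answer: 253/8388608

Derivation:
To reach position -19 after 23 steps: need 2 steps of +1 and 21 of -1.
Favorable paths: C(23,2) = 253
Total paths: 2^23 = 8388608
P = 253/8388608 = 253/8388608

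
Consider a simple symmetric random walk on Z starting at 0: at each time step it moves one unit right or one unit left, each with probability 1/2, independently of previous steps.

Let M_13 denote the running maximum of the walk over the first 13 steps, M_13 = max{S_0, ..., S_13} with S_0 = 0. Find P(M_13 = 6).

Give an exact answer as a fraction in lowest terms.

Let M_13 = max(S_0,...,S_13). Use the reflection principle: for j ≥ 1, #{paths with M_13 ≥ j} = #{S_13 ≥ j} + #{S_13 ≥ j+1}.
By reflection, #{M_13 ≥ 6} = #{S_13 ≥ 6} + #{S_13 ≥ 7} = 378 + 378 = 756.
#{M_13 ≥ 7} = #{S_13 ≥ 7} + #{S_13 ≥ 8} = 378 + 92 = 470.
#{M_13 = 6} = 756 - 470 = 286.
P(M_13 = 6) = 286/8192 = 143/4096

Answer: 143/4096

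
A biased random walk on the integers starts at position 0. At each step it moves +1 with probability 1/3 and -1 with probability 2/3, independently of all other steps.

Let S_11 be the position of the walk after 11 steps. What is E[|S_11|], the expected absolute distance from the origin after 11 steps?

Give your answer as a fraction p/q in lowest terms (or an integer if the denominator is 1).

S_11 takes values m ≡ 1 (mod 2) with |m| ≤ 11; P(S_11=m) = C(11,(11+m)/2) · (1/3)^((11+m)/2) · (2/3)^((11-m)/2).
Distribution: P(S=-11)=2048/177147, P(S=-9)=11264/177147, P(S=-7)=28160/177147, P(S=-5)=14080/59049, P(S=-3)=14080/59049, P(S=-1)=9856/59049, P(S=1)=4928/59049, P(S=3)=1760/59049, P(S=5)=440/59049, P(S=7)=220/177147, P(S=9)=22/177147, P(S=11)=1/177147
E[|S_11|] = Σ_m |m|·P(S_11=m) = 242495/59049

Answer: 242495/59049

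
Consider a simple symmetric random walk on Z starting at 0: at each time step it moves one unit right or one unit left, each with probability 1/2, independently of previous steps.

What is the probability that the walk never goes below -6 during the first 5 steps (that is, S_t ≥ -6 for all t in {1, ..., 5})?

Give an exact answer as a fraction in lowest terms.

Answer: 1

Derivation:
Let f(t,s) = #length-t paths at position s with S_1..S_t all ≥ -6.
f(t,s) = f(t-1,s-1) + f(t-1,s+1) for s ≥ -6; f(t,s) = 0 for s < -6.
t=0: f(0,0)=1
t=1: f(1,-1)=1 f(1,1)=1
t=2: f(2,-2)=1 f(2,0)=2 f(2,2)=1
t=3: f(3,-3)=1 f(3,-1)=3 f(3,1)=3 f(3,3)=1
t=4: f(4,-4)=1 f(4,-2)=4 f(4,0)=6 f(4,2)=4 f(4,4)=1
t=5: f(5,-5)=1 f(5,-3)=5 f(5,-1)=10 f(5,1)=10 f(5,3)=5 f(5,5)=1
Σ_s f(5,s) = 32
P = 32/32 = 1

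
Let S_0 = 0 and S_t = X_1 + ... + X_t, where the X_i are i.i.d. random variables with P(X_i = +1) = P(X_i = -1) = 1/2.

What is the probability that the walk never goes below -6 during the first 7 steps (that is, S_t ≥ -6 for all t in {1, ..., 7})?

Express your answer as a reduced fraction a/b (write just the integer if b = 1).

Let f(t,s) = #length-t paths at position s with S_1..S_t all ≥ -6.
f(t,s) = f(t-1,s-1) + f(t-1,s+1) for s ≥ -6; f(t,s) = 0 for s < -6.
t=0: f(0,0)=1
t=1: f(1,-1)=1 f(1,1)=1
t=2: f(2,-2)=1 f(2,0)=2 f(2,2)=1
t=3: f(3,-3)=1 f(3,-1)=3 f(3,1)=3 f(3,3)=1
t=4: f(4,-4)=1 f(4,-2)=4 f(4,0)=6 f(4,2)=4 f(4,4)=1
t=5: f(5,-5)=1 f(5,-3)=5 f(5,-1)=10 f(5,1)=10 f(5,3)=5 f(5,5)=1
t=6: f(6,-6)=1 f(6,-4)=6 f(6,-2)=15 f(6,0)=20 f(6,2)=15 f(6,4)=6 f(6,6)=1
t=7: f(7,-5)=7 f(7,-3)=21 f(7,-1)=35 f(7,1)=35 f(7,3)=21 f(7,5)=7 f(7,7)=1
Σ_s f(7,s) = 127
P = 127/128 = 127/128

Answer: 127/128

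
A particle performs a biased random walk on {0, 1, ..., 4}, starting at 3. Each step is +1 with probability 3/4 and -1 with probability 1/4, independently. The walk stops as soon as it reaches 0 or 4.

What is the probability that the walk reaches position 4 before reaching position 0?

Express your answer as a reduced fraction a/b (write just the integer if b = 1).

Biased walk: p = 3/4, q = 1/4, r = q/p = 1/3
Gambler's ruin: P(hit 4 before 0 | start at 3) = (1 - r^a)/(1 - r^N)
r^3 = 1/27; r^4 = 1/81
P = (1 - 1/27) / (1 - 1/81) = 26/27 / 80/81 = 39/40

Answer: 39/40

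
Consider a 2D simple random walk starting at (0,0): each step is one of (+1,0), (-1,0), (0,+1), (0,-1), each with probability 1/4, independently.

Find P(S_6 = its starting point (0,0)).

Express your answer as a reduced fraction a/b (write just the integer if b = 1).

Let h be the number of horizontal steps (so 6-h are vertical). To end at (0,0) need (h+0)/2 right-steps and ((6-h)+0)/2 up-steps.
Sum over h with 0 ≤ h ≤ 6, h ≡ 0 (mod 2), 6-h ≡ 0 (mod 2):
h=0: C(6,0)·C(0,0)·C(6,3) = 1·1·20 = 20
h=2: C(6,2)·C(2,1)·C(4,2) = 15·2·6 = 180
h=4: C(6,4)·C(4,2)·C(2,1) = 15·6·2 = 180
h=6: C(6,6)·C(6,3)·C(0,0) = 1·20·1 = 20
Total favorable: 400
Total paths: 4^6 = 4096
P = 400/4096 = 25/256

Answer: 25/256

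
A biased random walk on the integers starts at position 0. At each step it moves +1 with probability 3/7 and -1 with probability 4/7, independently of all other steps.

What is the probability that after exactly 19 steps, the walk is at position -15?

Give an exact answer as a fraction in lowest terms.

To reach position -15 after 19 steps: need 2 steps of +1 and 17 steps of -1.
Number of such sequences: C(19,2) = 171
Each has probability (3/7)^2 · (4/7)^17 = 154618822656/11398895185373143
P = 171 · 154618822656/11398895185373143 = 26439818674176/11398895185373143

Answer: 26439818674176/11398895185373143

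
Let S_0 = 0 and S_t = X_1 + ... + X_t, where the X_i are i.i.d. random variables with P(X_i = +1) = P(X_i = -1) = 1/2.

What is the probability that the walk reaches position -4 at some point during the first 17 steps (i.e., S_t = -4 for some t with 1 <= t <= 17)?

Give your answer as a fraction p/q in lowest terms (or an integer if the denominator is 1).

Answer: 10889/32768

Derivation:
Count via complement. Let g(t,s) = #length-t paths at position s with S_1..S_t all ≠ -4.
g(t,s) = g(t-1,s-1) + g(t-1,s+1) for s ≠ -4; g(t,-4) = 0.
t=0: g(0,0)=1
t=1: g(1,-1)=1 g(1,1)=1
t=2: g(2,-2)=1 g(2,0)=2 g(2,2)=1
t=3: g(3,-3)=1 g(3,-1)=3 g(3,1)=3 g(3,3)=1
t=4: g(4,-2)=4 g(4,0)=6 g(4,2)=4 g(4,4)=1
t=5: g(5,-3)=4 g(5,-1)=10 g(5,1)=10 g(5,3)=5 g(5,5)=1
t=6: g(6,-2)=14 g(6,0)=20 g(6,2)=15 g(6,4)=6 g(6,6)=1
t=7: g(7,-3)=14 g(7,-1)=34 g(7,1)=35 g(7,3)=21 g(7,5)=7 g(7,7)=1
t=8: g(8,-2)=48 g(8,0)=69 g(8,2)=56 g(8,4)=28 g(8,6)=8 g(8,8)=1
t=9: g(9,-3)=48 g(9,-1)=117 g(9,1)=125 g(9,3)=84 g(9,5)=36 g(9,7)=9 g(9,9)=1
t=10: g(10,-2)=165 g(10,0)=242 g(10,2)=209 g(10,4)=120 g(10,6)=45 g(10,8)=10 g(10,10)=1
t=11: g(11,-3)=165 g(11,-1)=407 g(11,1)=451 g(11,3)=329 g(11,5)=165 g(11,7)=55 g(11,9)=11 g(11,11)=1
t=12: g(12,-2)=572 g(12,0)=858 g(12,2)=780 g(12,4)=494 g(12,6)=220 g(12,8)=66 g(12,10)=12 g(12,12)=1
t=13: g(13,-3)=572 g(13,-1)=1430 g(13,1)=1638 g(13,3)=1274 g(13,5)=714 g(13,7)=286 g(13,9)=78 g(13,11)=13 g(13,13)=1
t=14: g(14,-2)=2002 g(14,0)=3068 g(14,2)=2912 g(14,4)=1988 g(14,6)=1000 g(14,8)=364 g(14,10)=91 g(14,12)=14 g(14,14)=1
t=15: g(15,-3)=2002 g(15,-1)=5070 g(15,1)=5980 g(15,3)=4900 g(15,5)=2988 g(15,7)=1364 g(15,9)=455 g(15,11)=105 g(15,13)=15 g(15,15)=1
t=16: g(16,-2)=7072 g(16,0)=11050 g(16,2)=10880 g(16,4)=7888 g(16,6)=4352 g(16,8)=1819 g(16,10)=560 g(16,12)=120 g(16,14)=16 g(16,16)=1
t=17: g(17,-3)=7072 g(17,-1)=18122 g(17,1)=21930 g(17,3)=18768 g(17,5)=12240 g(17,7)=6171 g(17,9)=2379 g(17,11)=680 g(17,13)=136 g(17,15)=17 g(17,17)=1
Paths never hitting -4: Σ_s g(17,s) = 87516
Paths hitting -4: 2^17 - 87516 = 43556
P = 43556/131072 = 10889/32768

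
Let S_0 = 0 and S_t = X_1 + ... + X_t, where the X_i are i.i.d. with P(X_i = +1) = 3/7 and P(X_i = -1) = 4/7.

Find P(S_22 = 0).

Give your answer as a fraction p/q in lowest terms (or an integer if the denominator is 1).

Answer: 74877411564453888/558545864083284007

Derivation:
To reach position 0 after 22 steps: need 11 steps of +1 and 11 steps of -1.
Number of such sequences: C(22,11) = 705432
Each has probability (3/7)^11 · (4/7)^11 = 743008370688/3909821048582988049
P = 705432 · 743008370688/3909821048582988049 = 74877411564453888/558545864083284007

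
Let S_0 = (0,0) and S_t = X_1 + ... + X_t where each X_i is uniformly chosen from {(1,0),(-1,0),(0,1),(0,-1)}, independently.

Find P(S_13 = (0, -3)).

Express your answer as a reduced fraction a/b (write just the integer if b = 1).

Let h be the number of horizontal steps (so 13-h are vertical). To end at (0,-3) need (h+0)/2 right-steps and ((13-h)-3)/2 up-steps.
Sum over h with 0 ≤ h ≤ 10, h ≡ 0 (mod 2), 13-h ≡ 1 (mod 2):
h=0: C(13,0)·C(0,0)·C(13,5) = 1·1·1287 = 1287
h=2: C(13,2)·C(2,1)·C(11,4) = 78·2·330 = 51480
h=4: C(13,4)·C(4,2)·C(9,3) = 715·6·84 = 360360
h=6: C(13,6)·C(6,3)·C(7,2) = 1716·20·21 = 720720
h=8: C(13,8)·C(8,4)·C(5,1) = 1287·70·5 = 450450
h=10: C(13,10)·C(10,5)·C(3,0) = 286·252·1 = 72072
Total favorable: 1656369
Total paths: 4^13 = 67108864
P = 1656369/67108864 = 1656369/67108864

Answer: 1656369/67108864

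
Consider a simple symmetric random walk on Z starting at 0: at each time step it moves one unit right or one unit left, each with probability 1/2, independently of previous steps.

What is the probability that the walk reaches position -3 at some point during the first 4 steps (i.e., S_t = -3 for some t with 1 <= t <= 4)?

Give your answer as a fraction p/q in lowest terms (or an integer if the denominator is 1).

Count via complement. Let g(t,s) = #length-t paths at position s with S_1..S_t all ≠ -3.
g(t,s) = g(t-1,s-1) + g(t-1,s+1) for s ≠ -3; g(t,-3) = 0.
t=0: g(0,0)=1
t=1: g(1,-1)=1 g(1,1)=1
t=2: g(2,-2)=1 g(2,0)=2 g(2,2)=1
t=3: g(3,-1)=3 g(3,1)=3 g(3,3)=1
t=4: g(4,-2)=3 g(4,0)=6 g(4,2)=4 g(4,4)=1
Paths never hitting -3: Σ_s g(4,s) = 14
Paths hitting -3: 2^4 - 14 = 2
P = 2/16 = 1/8

Answer: 1/8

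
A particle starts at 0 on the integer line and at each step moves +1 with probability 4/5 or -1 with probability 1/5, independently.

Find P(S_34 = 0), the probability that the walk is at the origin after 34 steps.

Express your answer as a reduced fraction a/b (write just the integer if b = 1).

To be at 0 after 34 steps: need exactly 17 steps of +1 and 17 of -1.
Number of such sequences: C(34,17) = 2333606220
Each has probability (4/5)^17 · (1/5)^17 = 17179869184/582076609134674072265625
P = 2333606220 · 17179869184/582076609134674072265625 = 8018209917313744896/116415321826934814453125

Answer: 8018209917313744896/116415321826934814453125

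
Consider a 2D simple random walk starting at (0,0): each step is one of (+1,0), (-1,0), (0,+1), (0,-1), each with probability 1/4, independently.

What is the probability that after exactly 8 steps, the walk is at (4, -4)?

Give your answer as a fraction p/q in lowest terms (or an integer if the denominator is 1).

Let h be the number of horizontal steps (so 8-h are vertical). To end at (4,-4) need (h+4)/2 right-steps and ((8-h)-4)/2 up-steps.
Sum over h with 4 ≤ h ≤ 4, h ≡ 0 (mod 2), 8-h ≡ 0 (mod 2):
h=4: C(8,4)·C(4,4)·C(4,0) = 70·1·1 = 70
Total favorable: 70
Total paths: 4^8 = 65536
P = 70/65536 = 35/32768

Answer: 35/32768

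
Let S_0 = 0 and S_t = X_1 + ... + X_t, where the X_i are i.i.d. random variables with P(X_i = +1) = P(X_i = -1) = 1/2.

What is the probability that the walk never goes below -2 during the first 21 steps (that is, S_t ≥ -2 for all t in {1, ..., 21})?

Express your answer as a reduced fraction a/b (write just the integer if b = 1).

Let f(t,s) = #length-t paths at position s with S_1..S_t all ≥ -2.
f(t,s) = f(t-1,s-1) + f(t-1,s+1) for s ≥ -2; f(t,s) = 0 for s < -2.
t=0: f(0,0)=1
t=1: f(1,-1)=1 f(1,1)=1
t=2: f(2,-2)=1 f(2,0)=2 f(2,2)=1
t=3: f(3,-1)=3 f(3,1)=3 f(3,3)=1
t=4: f(4,-2)=3 f(4,0)=6 f(4,2)=4 f(4,4)=1
t=5: f(5,-1)=9 f(5,1)=10 f(5,3)=5 f(5,5)=1
t=6: f(6,-2)=9 f(6,0)=19 f(6,2)=15 f(6,4)=6 f(6,6)=1
t=7: f(7,-1)=28 f(7,1)=34 f(7,3)=21 f(7,5)=7 f(7,7)=1
t=8: f(8,-2)=28 f(8,0)=62 f(8,2)=55 f(8,4)=28 f(8,6)=8 f(8,8)=1
t=9: f(9,-1)=90 f(9,1)=117 f(9,3)=83 f(9,5)=36 f(9,7)=9 f(9,9)=1
t=10: f(10,-2)=90 f(10,0)=207 f(10,2)=200 f(10,4)=119 f(10,6)=45 f(10,8)=10 f(10,10)=1
t=11: f(11,-1)=297 f(11,1)=407 f(11,3)=319 f(11,5)=164 f(11,7)=55 f(11,9)=11 f(11,11)=1
t=12: f(12,-2)=297 f(12,0)=704 f(12,2)=726 f(12,4)=483 f(12,6)=219 f(12,8)=66 f(12,10)=12 f(12,12)=1
t=13: f(13,-1)=1001 f(13,1)=1430 f(13,3)=1209 f(13,5)=702 f(13,7)=285 f(13,9)=78 f(13,11)=13 f(13,13)=1
t=14: f(14,-2)=1001 f(14,0)=2431 f(14,2)=2639 f(14,4)=1911 f(14,6)=987 f(14,8)=363 f(14,10)=91 f(14,12)=14 f(14,14)=1
t=15: f(15,-1)=3432 f(15,1)=5070 f(15,3)=4550 f(15,5)=2898 f(15,7)=1350 f(15,9)=454 f(15,11)=105 f(15,13)=15 f(15,15)=1
t=16: f(16,-2)=3432 f(16,0)=8502 f(16,2)=9620 f(16,4)=7448 f(16,6)=4248 f(16,8)=1804 f(16,10)=559 f(16,12)=120 f(16,14)=16 f(16,16)=1
t=17: f(17,-1)=11934 f(17,1)=18122 f(17,3)=17068 f(17,5)=11696 f(17,7)=6052 f(17,9)=2363 f(17,11)=679 f(17,13)=136 f(17,15)=17 f(17,17)=1
t=18: f(18,-2)=11934 f(18,0)=30056 f(18,2)=35190 f(18,4)=28764 f(18,6)=17748 f(18,8)=8415 f(18,10)=3042 f(18,12)=815 f(18,14)=153 f(18,16)=18 f(18,18)=1
t=19: f(19,-1)=41990 f(19,1)=65246 f(19,3)=63954 f(19,5)=46512 f(19,7)=26163 f(19,9)=11457 f(19,11)=3857 f(19,13)=968 f(19,15)=171 f(19,17)=19 f(19,19)=1
t=20: f(20,-2)=41990 f(20,0)=107236 f(20,2)=129200 f(20,4)=110466 f(20,6)=72675 f(20,8)=37620 f(20,10)=15314 f(20,12)=4825 f(20,14)=1139 f(20,16)=190 f(20,18)=20 f(20,20)=1
t=21: f(21,-1)=149226 f(21,1)=236436 f(21,3)=239666 f(21,5)=183141 f(21,7)=110295 f(21,9)=52934 f(21,11)=20139 f(21,13)=5964 f(21,15)=1329 f(21,17)=210 f(21,19)=21 f(21,21)=1
Σ_s f(21,s) = 999362
P = 999362/2097152 = 499681/1048576

Answer: 499681/1048576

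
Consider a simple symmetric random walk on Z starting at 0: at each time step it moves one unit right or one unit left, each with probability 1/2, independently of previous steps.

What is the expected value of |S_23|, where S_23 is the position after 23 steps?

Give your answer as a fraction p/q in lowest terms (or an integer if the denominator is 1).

S_23 takes values m ≡ 1 (mod 2) with |m| ≤ 23; P(S_23=m) = C(23,(23+m)/2)/2^23.
Total paths: 2^23 = 8388608
Distribution: P(S=-23)=1/8388608, P(S=-21)=23/8388608, P(S=-19)=253/8388608, P(S=-17)=1771/8388608, P(S=-15)=8855/8388608, P(S=-13)=33649/8388608, P(S=-11)=100947/8388608, P(S=-9)=245157/8388608, P(S=-7)=490314/8388608, P(S=-5)=817190/8388608, P(S=-3)=1144066/8388608, P(S=-1)=1352078/8388608, P(S=1)=1352078/8388608, P(S=3)=1144066/8388608, P(S=5)=817190/8388608, P(S=7)=490314/8388608, P(S=9)=245157/8388608, P(S=11)=100947/8388608, P(S=13)=33649/8388608, P(S=15)=8855/8388608, P(S=17)=1771/8388608, P(S=19)=253/8388608, P(S=21)=23/8388608, P(S=23)=1/8388608
E[|S_23|] = Σ_m |m|·P(S_23=m) = 32449872/8388608 = 2028117/524288

Answer: 2028117/524288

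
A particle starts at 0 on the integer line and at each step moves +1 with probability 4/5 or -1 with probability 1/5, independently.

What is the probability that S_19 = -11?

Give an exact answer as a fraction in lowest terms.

To reach position -11 after 19 steps: need 4 steps of +1 and 15 steps of -1.
Number of such sequences: C(19,4) = 3876
Each has probability (4/5)^4 · (1/5)^15 = 256/19073486328125
P = 3876 · 256/19073486328125 = 992256/19073486328125

Answer: 992256/19073486328125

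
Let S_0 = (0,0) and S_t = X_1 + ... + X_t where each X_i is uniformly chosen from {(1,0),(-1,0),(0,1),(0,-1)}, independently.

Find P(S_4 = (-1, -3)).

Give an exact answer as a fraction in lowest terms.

Answer: 1/64

Derivation:
Let h be the number of horizontal steps (so 4-h are vertical). To end at (-1,-3) need (h-1)/2 right-steps and ((4-h)-3)/2 up-steps.
Sum over h with 1 ≤ h ≤ 1, h ≡ 1 (mod 2), 4-h ≡ 1 (mod 2):
h=1: C(4,1)·C(1,0)·C(3,0) = 4·1·1 = 4
Total favorable: 4
Total paths: 4^4 = 256
P = 4/256 = 1/64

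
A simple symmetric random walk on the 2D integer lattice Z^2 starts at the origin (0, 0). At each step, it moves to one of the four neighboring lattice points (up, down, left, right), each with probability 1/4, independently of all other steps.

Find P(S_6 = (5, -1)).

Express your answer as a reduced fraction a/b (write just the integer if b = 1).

Answer: 3/2048

Derivation:
Let h be the number of horizontal steps (so 6-h are vertical). To end at (5,-1) need (h+5)/2 right-steps and ((6-h)-1)/2 up-steps.
Sum over h with 5 ≤ h ≤ 5, h ≡ 1 (mod 2), 6-h ≡ 1 (mod 2):
h=5: C(6,5)·C(5,5)·C(1,0) = 6·1·1 = 6
Total favorable: 6
Total paths: 4^6 = 4096
P = 6/4096 = 3/2048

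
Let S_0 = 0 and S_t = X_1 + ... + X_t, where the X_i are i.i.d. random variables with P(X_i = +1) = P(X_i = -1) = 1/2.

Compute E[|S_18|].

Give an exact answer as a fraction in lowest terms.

S_18 takes values m ≡ 0 (mod 2) with |m| ≤ 18; P(S_18=m) = C(18,(18+m)/2)/2^18.
Total paths: 2^18 = 262144
Distribution: P(S=-18)=1/262144, P(S=-16)=18/262144, P(S=-14)=153/262144, P(S=-12)=816/262144, P(S=-10)=3060/262144, P(S=-8)=8568/262144, P(S=-6)=18564/262144, P(S=-4)=31824/262144, P(S=-2)=43758/262144, P(S=0)=48620/262144, P(S=2)=43758/262144, P(S=4)=31824/262144, P(S=6)=18564/262144, P(S=8)=8568/262144, P(S=10)=3060/262144, P(S=12)=816/262144, P(S=14)=153/262144, P(S=16)=18/262144, P(S=18)=1/262144
E[|S_18|] = Σ_m |m|·P(S_18=m) = 875160/262144 = 109395/32768

Answer: 109395/32768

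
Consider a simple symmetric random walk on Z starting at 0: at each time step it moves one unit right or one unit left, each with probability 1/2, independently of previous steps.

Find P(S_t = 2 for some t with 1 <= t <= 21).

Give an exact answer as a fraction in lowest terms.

Answer: 173965/262144

Derivation:
Count via complement. Let g(t,s) = #length-t paths at position s with S_1..S_t all ≠ 2.
g(t,s) = g(t-1,s-1) + g(t-1,s+1) for s ≠ 2; g(t,2) = 0.
t=0: g(0,0)=1
t=1: g(1,-1)=1 g(1,1)=1
t=2: g(2,-2)=1 g(2,0)=2
t=3: g(3,-3)=1 g(3,-1)=3 g(3,1)=2
t=4: g(4,-4)=1 g(4,-2)=4 g(4,0)=5
t=5: g(5,-5)=1 g(5,-3)=5 g(5,-1)=9 g(5,1)=5
t=6: g(6,-6)=1 g(6,-4)=6 g(6,-2)=14 g(6,0)=14
t=7: g(7,-7)=1 g(7,-5)=7 g(7,-3)=20 g(7,-1)=28 g(7,1)=14
t=8: g(8,-8)=1 g(8,-6)=8 g(8,-4)=27 g(8,-2)=48 g(8,0)=42
t=9: g(9,-9)=1 g(9,-7)=9 g(9,-5)=35 g(9,-3)=75 g(9,-1)=90 g(9,1)=42
t=10: g(10,-10)=1 g(10,-8)=10 g(10,-6)=44 g(10,-4)=110 g(10,-2)=165 g(10,0)=132
t=11: g(11,-11)=1 g(11,-9)=11 g(11,-7)=54 g(11,-5)=154 g(11,-3)=275 g(11,-1)=297 g(11,1)=132
t=12: g(12,-12)=1 g(12,-10)=12 g(12,-8)=65 g(12,-6)=208 g(12,-4)=429 g(12,-2)=572 g(12,0)=429
t=13: g(13,-13)=1 g(13,-11)=13 g(13,-9)=77 g(13,-7)=273 g(13,-5)=637 g(13,-3)=1001 g(13,-1)=1001 g(13,1)=429
t=14: g(14,-14)=1 g(14,-12)=14 g(14,-10)=90 g(14,-8)=350 g(14,-6)=910 g(14,-4)=1638 g(14,-2)=2002 g(14,0)=1430
t=15: g(15,-15)=1 g(15,-13)=15 g(15,-11)=104 g(15,-9)=440 g(15,-7)=1260 g(15,-5)=2548 g(15,-3)=3640 g(15,-1)=3432 g(15,1)=1430
t=16: g(16,-16)=1 g(16,-14)=16 g(16,-12)=119 g(16,-10)=544 g(16,-8)=1700 g(16,-6)=3808 g(16,-4)=6188 g(16,-2)=7072 g(16,0)=4862
t=17: g(17,-17)=1 g(17,-15)=17 g(17,-13)=135 g(17,-11)=663 g(17,-9)=2244 g(17,-7)=5508 g(17,-5)=9996 g(17,-3)=13260 g(17,-1)=11934 g(17,1)=4862
t=18: g(18,-18)=1 g(18,-16)=18 g(18,-14)=152 g(18,-12)=798 g(18,-10)=2907 g(18,-8)=7752 g(18,-6)=15504 g(18,-4)=23256 g(18,-2)=25194 g(18,0)=16796
t=19: g(19,-19)=1 g(19,-17)=19 g(19,-15)=170 g(19,-13)=950 g(19,-11)=3705 g(19,-9)=10659 g(19,-7)=23256 g(19,-5)=38760 g(19,-3)=48450 g(19,-1)=41990 g(19,1)=16796
t=20: g(20,-20)=1 g(20,-18)=20 g(20,-16)=189 g(20,-14)=1120 g(20,-12)=4655 g(20,-10)=14364 g(20,-8)=33915 g(20,-6)=62016 g(20,-4)=87210 g(20,-2)=90440 g(20,0)=58786
t=21: g(21,-21)=1 g(21,-19)=21 g(21,-17)=209 g(21,-15)=1309 g(21,-13)=5775 g(21,-11)=19019 g(21,-9)=48279 g(21,-7)=95931 g(21,-5)=149226 g(21,-3)=177650 g(21,-1)=149226 g(21,1)=58786
Paths never hitting 2: Σ_s g(21,s) = 705432
Paths hitting 2: 2^21 - 705432 = 1391720
P = 1391720/2097152 = 173965/262144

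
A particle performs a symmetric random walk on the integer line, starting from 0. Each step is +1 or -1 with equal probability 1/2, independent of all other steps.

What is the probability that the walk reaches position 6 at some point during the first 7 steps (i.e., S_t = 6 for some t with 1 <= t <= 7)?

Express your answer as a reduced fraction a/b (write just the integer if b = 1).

Answer: 1/64

Derivation:
Count via complement. Let g(t,s) = #length-t paths at position s with S_1..S_t all ≠ 6.
g(t,s) = g(t-1,s-1) + g(t-1,s+1) for s ≠ 6; g(t,6) = 0.
t=0: g(0,0)=1
t=1: g(1,-1)=1 g(1,1)=1
t=2: g(2,-2)=1 g(2,0)=2 g(2,2)=1
t=3: g(3,-3)=1 g(3,-1)=3 g(3,1)=3 g(3,3)=1
t=4: g(4,-4)=1 g(4,-2)=4 g(4,0)=6 g(4,2)=4 g(4,4)=1
t=5: g(5,-5)=1 g(5,-3)=5 g(5,-1)=10 g(5,1)=10 g(5,3)=5 g(5,5)=1
t=6: g(6,-6)=1 g(6,-4)=6 g(6,-2)=15 g(6,0)=20 g(6,2)=15 g(6,4)=6
t=7: g(7,-7)=1 g(7,-5)=7 g(7,-3)=21 g(7,-1)=35 g(7,1)=35 g(7,3)=21 g(7,5)=6
Paths never hitting 6: Σ_s g(7,s) = 126
Paths hitting 6: 2^7 - 126 = 2
P = 2/128 = 1/64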